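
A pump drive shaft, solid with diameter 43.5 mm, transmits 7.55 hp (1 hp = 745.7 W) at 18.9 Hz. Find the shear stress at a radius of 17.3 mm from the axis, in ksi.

ω = 2π·18.9 = 118.8 rad/s, so T = P/ω = 7.55×745.7 / 118.8 = 47.41 N·m.
J = πd⁴/32 = π(0.0435)⁴/32 = 3.515×10^-7 m⁴.
Shear stress varies linearly with radius: τ = T·r/J = 47.41 × 0.0173 / 3.515×10^-7 = 2.333×10^6 Pa.

0.338 ksi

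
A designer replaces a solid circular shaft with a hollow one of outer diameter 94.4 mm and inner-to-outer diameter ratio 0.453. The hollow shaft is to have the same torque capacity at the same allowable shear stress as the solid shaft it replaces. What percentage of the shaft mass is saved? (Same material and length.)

18.2 %

Equal τ_max and T ⇒ the solid shaft needs d_s³ = d_o³(1−k⁴), so d_s = 94.4·(1−0.453⁴)^(1/3) = 93.06 mm.
Area ratio A_h/A_s = d_o²(1−k²)/d_s² = (1−k²)/(1−k⁴)^(2/3) = 0.8179.
Mass saving = 1 − 0.8179 = 18.2 %.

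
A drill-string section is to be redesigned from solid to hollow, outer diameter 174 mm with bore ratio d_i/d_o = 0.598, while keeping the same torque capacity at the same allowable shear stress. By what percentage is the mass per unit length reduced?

Equal τ_max and T ⇒ the solid shaft needs d_s³ = d_o³(1−k⁴), so d_s = 174·(1−0.598⁴)^(1/3) = 166.2 mm.
Area ratio A_h/A_s = d_o²(1−k²)/d_s² = (1−k²)/(1−k⁴)^(2/3) = 0.7038.
Mass saving = 1 − 0.7038 = 29.6 %.

29.6 %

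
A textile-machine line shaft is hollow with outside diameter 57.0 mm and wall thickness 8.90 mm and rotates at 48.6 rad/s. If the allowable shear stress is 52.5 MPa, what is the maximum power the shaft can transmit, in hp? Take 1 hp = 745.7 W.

96.6 hp

J = π(d_o⁴ − d_i⁴)/32 = π(0.0570⁴ − 0.0392⁴)/32 = 8.045×10^-7 m⁴.
T_max = τ_allow·J/r = 5.25×10^7 × 8.045×10^-7 / 0.0285 = 1482 N·m.
ω = 48.6 rad/s, so P_max = T_max·ω = 7.203×10^4 W.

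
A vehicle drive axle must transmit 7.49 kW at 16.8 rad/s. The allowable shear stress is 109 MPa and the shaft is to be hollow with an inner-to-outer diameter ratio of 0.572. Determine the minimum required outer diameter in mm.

ω = 16.8 rad/s, so T = P/ω = 7.49×10³ / 16.80 = 445.8 N·m.
For a hollow shaft with d_i/d_o = 0.572: τ_max = 16T/(π d_o³ (1−k⁴)), so d_o = [16T/(π τ_allow (1−k⁴))]^(1/3) = [16·445.8/(π·1.09×10^8·0.8930)]^(1/3) = 0.02857 m.

28.6 mm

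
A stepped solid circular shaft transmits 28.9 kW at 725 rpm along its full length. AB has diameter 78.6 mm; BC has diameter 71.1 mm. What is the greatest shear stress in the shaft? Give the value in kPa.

ω = 2π·725/60 = 75.92 rad/s, so T = P/ω = 28.9×10³ / 75.92 = 380.7 N·m.
Under the same torque, τ_max = 16T/(πd³) is largest where d is smallest — segment BC (d = 71.1 mm).
τ_max = 16·380.7/(π·(0.0711)³) = 5.394×10^6 Pa.

5390 kPa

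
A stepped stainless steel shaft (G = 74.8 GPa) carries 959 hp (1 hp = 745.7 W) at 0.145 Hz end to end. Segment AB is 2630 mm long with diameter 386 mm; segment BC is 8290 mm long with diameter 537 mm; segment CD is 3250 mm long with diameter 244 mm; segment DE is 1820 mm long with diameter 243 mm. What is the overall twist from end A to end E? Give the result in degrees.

10.1°

ω = 2π·0.145 = 0.9111 rad/s, so T = P/ω = 959×745.7 / 0.9111 = 784900 N·m.
J_AB = π(0.386)⁴/32 = 2.18×10^-3 m⁴; J_BC = π(0.537)⁴/32 = 8.16×10^-3 m⁴; J_CD = π(0.244)⁴/32 = 3.48×10^-4 m⁴; J_DE = π(0.243)⁴/32 = 3.42×10^-4 m⁴.
θ = (T/G)·Σ L_i/J_i = (784900/74.8×10⁹)·(2.63/2.18×10^-3 + 8.29/8.16×10^-3 + 3.25/3.48×10^-4 + 1.82/3.42×10^-4) = 0.1771 rad.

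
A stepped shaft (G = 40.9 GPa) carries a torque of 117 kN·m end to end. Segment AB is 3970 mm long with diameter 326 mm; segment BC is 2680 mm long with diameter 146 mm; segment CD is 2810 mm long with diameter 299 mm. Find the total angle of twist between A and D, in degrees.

11.0°

J_AB = π(0.326)⁴/32 = 1.11×10^-3 m⁴; J_BC = π(0.146)⁴/32 = 4.46×10^-5 m⁴; J_CD = π(0.299)⁴/32 = 7.85×10^-4 m⁴.
θ = (T/G)·Σ L_i/J_i = (117000/40.9×10⁹)·(3.97/1.11×10^-3 + 2.68/4.46×10^-5 + 2.81/7.85×10^-4) = 0.1924 rad.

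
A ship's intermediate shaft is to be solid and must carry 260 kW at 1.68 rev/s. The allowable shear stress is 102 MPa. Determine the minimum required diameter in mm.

ω = 2π·1.68 = 10.56 rad/s, so T = P/ω = 260×10³ / 10.56 = 24630 N·m.
For a solid shaft τ_max = 16T/(πd³), so d = (16T/(π τ_allow))^(1/3) = (16·24630/(π·1.02×10^8))^(1/3) = 0.1071 m.

107 mm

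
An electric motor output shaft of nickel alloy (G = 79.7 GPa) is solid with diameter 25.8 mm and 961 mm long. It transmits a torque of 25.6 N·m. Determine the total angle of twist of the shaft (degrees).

0.407°

J = πd⁴/32 = π(0.0258)⁴/32 = 4.350×10^-8 m⁴.
θ = T·L/(G·J) = 25.60 × 0.961 / (79.7×10⁹ × 4.350×10^-8) = 7.096×10^-3 rad.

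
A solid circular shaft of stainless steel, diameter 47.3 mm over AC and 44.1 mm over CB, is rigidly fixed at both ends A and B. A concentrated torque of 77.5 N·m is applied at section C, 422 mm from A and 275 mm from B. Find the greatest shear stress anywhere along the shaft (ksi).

Compatibility: T_A·a/J_AC = T_B·b/J_CB with T_A + T_B = T₀.
J_AC = 4.91×10^-7 m⁴, J_CB = 3.71×10^-7 m⁴, so T_A = T₀·(J_AC/a)/((J_AC/a)+(J_CB/b)) = 35.89 N·m, T_B = 41.61 N·m.
τ in each portion: τ_AC = 1.73×10^6 Pa, τ_CB = 2.47×10^6 Pa; maximum is in CB.
τ_max = T_CB·r/J = 41.61·0.0221/3.71×10^-7 = 2.471×10^6 Pa.

0.358 ksi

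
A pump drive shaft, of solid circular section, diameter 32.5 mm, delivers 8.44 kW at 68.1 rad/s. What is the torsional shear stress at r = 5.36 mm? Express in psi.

880 psi

ω = 68.1 rad/s, so T = P/ω = 8.44×10³ / 68.10 = 123.9 N·m.
J = πd⁴/32 = π(0.0325)⁴/32 = 1.095×10^-7 m⁴.
Shear stress varies linearly with radius: τ = T·r/J = 123.9 × 0.00536 / 1.095×10^-7 = 6.065×10^6 Pa.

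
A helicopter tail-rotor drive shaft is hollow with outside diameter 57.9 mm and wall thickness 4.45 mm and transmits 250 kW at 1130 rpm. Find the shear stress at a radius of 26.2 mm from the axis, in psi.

14900 psi

ω = 2π·1130/60 = 118.3 rad/s, so T = P/ω = 250×10³ / 118.3 = 2113 N·m.
J = π(d_o⁴ − d_i⁴)/32 = π(0.0579⁴ − 0.0490⁴)/32 = 5.374×10^-7 m⁴.
Shear stress varies linearly with radius: τ = T·r/J = 2113 × 0.0262 / 5.374×10^-7 = 1.030×10^8 Pa.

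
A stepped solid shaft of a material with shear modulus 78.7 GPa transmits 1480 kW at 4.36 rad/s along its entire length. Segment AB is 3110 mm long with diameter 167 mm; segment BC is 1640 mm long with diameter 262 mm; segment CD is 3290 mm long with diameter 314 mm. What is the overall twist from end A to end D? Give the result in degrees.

11.8°

ω = 4.36 rad/s, so T = P/ω = 1480×10³ / 4.360 = 339400 N·m.
J_AB = π(0.167)⁴/32 = 7.64×10^-5 m⁴; J_BC = π(0.262)⁴/32 = 4.63×10^-4 m⁴; J_CD = π(0.314)⁴/32 = 9.54×10^-4 m⁴.
θ = (T/G)·Σ L_i/J_i = (339400/78.7×10⁹)·(3.11/7.64×10^-5 + 1.64/4.63×10^-4 + 3.29/9.54×10^-4) = 0.2058 rad.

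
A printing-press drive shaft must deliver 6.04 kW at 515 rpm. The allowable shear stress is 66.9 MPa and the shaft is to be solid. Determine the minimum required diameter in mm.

ω = 2π·515/60 = 53.93 rad/s, so T = P/ω = 6.04×10³ / 53.93 = 112.0 N·m.
For a solid shaft τ_max = 16T/(πd³), so d = (16T/(π τ_allow))^(1/3) = (16·112.0/(π·6.69×10^7))^(1/3) = 0.02043 m.

20.4 mm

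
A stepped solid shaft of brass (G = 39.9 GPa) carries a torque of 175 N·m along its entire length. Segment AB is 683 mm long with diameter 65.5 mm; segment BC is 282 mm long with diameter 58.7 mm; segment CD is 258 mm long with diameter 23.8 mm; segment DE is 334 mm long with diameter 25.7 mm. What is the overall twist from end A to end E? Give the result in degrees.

4.17°

J_AB = π(0.0655)⁴/32 = 1.81×10^-6 m⁴; J_BC = π(0.0587)⁴/32 = 1.17×10^-6 m⁴; J_CD = π(0.0238)⁴/32 = 3.15×10^-8 m⁴; J_DE = π(0.0257)⁴/32 = 4.28×10^-8 m⁴.
θ = (T/G)·Σ L_i/J_i = (175.0/39.9×10⁹)·(0.683/1.81×10^-6 + 0.282/1.17×10^-6 + 0.258/3.15×10^-8 + 0.334/4.28×10^-8) = 0.07285 rad.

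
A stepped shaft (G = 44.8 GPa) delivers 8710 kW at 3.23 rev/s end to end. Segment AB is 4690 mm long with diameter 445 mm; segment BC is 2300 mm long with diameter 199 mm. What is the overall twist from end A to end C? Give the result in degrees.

ω = 2π·3.23 = 20.29 rad/s, so T = P/ω = 8710×10³ / 20.29 = 429200 N·m.
J_AB = π(0.445)⁴/32 = 3.85×10^-3 m⁴; J_BC = π(0.199)⁴/32 = 1.54×10^-4 m⁴.
θ = (T/G)·Σ L_i/J_i = (429200/44.8×10⁹)·(4.69/3.85×10^-3 + 2.30/1.54×10^-4) = 0.1548 rad.

8.87°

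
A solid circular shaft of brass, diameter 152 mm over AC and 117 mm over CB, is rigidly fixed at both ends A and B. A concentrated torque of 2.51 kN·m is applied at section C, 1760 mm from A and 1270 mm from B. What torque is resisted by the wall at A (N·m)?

Compatibility: T_A·a/J_AC = T_B·b/J_CB with T_A + T_B = T₀.
J_AC = 5.24×10^-5 m⁴, J_CB = 1.84×10^-5 m⁴, so T_A = T₀·(J_AC/a)/((J_AC/a)+(J_CB/b)) = 1689 N·m, T_B = 821.5 N·m.

1690 N·m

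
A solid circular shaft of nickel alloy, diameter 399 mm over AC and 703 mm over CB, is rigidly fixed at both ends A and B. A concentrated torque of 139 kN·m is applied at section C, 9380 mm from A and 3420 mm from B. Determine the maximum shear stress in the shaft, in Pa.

1.96e6 Pa

Compatibility: T_A·a/J_AC = T_B·b/J_CB with T_A + T_B = T₀.
J_AC = 2.49×10^-3 m⁴, J_CB = 0.0240 m⁴, so T_A = T₀·(J_AC/a)/((J_AC/a)+(J_CB/b)) = 5067 N·m, T_B = 133900 N·m.
τ in each portion: τ_AC = 4.06×10^5 Pa, τ_CB = 1.96×10^6 Pa; maximum is in CB.
τ_max = T_CB·r/J = 133900·0.351/0.0240 = 1.963×10^6 Pa.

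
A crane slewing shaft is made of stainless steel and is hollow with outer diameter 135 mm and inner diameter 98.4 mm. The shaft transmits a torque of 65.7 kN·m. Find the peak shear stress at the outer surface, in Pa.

1.89e8 Pa

J = π(d_o⁴ − d_i⁴)/32 = π(0.135⁴ − 0.0984⁴)/32 = 2.340×10^-5 m⁴.
τ_max = T·r/J = 65700 × 0.0675 / 2.340×10^-5 = 1.895×10^8 Pa.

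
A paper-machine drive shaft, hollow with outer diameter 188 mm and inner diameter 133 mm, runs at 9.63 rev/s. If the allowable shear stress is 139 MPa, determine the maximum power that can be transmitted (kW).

J = π(d_o⁴ − d_i⁴)/32 = π(0.188⁴ − 0.133⁴)/32 = 9.192×10^-5 m⁴.
T_max = τ_allow·J/r = 1.39×10^8 × 9.192×10^-5 / 0.0940 = 135900 N·m.
ω = 2π·9.63 = 60.51 rad/s, so P_max = T_max·ω = 8.224×10^6 W.

8220 kW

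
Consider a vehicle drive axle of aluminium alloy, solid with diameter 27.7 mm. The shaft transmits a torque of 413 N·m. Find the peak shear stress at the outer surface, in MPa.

J = πd⁴/32 = π(0.0277)⁴/32 = 5.780×10^-8 m⁴.
τ_max = T·r/J = 413.0 × 0.0138 / 5.780×10^-8 = 9.896×10^7 Pa.

99.0 MPa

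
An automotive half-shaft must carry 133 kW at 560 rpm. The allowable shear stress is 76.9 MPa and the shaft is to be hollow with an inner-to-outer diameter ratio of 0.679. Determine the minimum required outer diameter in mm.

57.6 mm

ω = 2π·560/60 = 58.64 rad/s, so T = P/ω = 133×10³ / 58.64 = 2268 N·m.
For a hollow shaft with d_i/d_o = 0.679: τ_max = 16T/(π d_o³ (1−k⁴)), so d_o = [16T/(π τ_allow (1−k⁴))]^(1/3) = [16·2268/(π·7.69×10^7·0.7874)]^(1/3) = 0.05756 m.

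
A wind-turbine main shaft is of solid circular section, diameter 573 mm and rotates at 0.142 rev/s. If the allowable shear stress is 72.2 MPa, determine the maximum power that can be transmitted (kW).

2380 kW

J = πd⁴/32 = π(0.573)⁴/32 = 0.01058 m⁴.
T_max = τ_allow·J/r = 7.22×10^7 × 0.01058 / 0.286 = 2.667e6 N·m.
ω = 2π·0.142 = 0.8922 rad/s, so P_max = T_max·ω = 2.380×10^6 W.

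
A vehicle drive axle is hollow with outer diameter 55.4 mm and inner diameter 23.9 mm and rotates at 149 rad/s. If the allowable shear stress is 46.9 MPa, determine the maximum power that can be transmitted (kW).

225 kW

J = π(d_o⁴ − d_i⁴)/32 = π(0.0554⁴ − 0.0239⁴)/32 = 8.927×10^-7 m⁴.
T_max = τ_allow·J/r = 4.69×10^7 × 8.927×10^-7 / 0.0277 = 1512 N·m.
ω = 149 rad/s, so P_max = T_max·ω = 2.252×10^5 W.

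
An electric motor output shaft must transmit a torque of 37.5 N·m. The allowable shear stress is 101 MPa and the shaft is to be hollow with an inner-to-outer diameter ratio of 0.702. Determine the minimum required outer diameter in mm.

13.6 mm

For a hollow shaft with d_i/d_o = 0.702: τ_max = 16T/(π d_o³ (1−k⁴)), so d_o = [16T/(π τ_allow (1−k⁴))]^(1/3) = [16·37.50/(π·1.01×10^8·0.7571)]^(1/3) = 0.01357 m.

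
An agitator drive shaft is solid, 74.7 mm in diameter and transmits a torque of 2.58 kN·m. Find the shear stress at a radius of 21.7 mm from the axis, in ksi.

2.66 ksi

J = πd⁴/32 = π(0.0747)⁴/32 = 3.057×10^-6 m⁴.
Shear stress varies linearly with radius: τ = T·r/J = 2580 × 0.0217 / 3.057×10^-6 = 1.831×10^7 Pa.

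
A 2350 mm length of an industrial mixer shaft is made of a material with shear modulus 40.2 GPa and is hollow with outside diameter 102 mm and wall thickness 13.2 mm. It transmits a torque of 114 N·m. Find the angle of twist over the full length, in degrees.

J = π(d_o⁴ − d_i⁴)/32 = π(0.102⁴ − 0.0756⁴)/32 = 7.420×10^-6 m⁴.
θ = T·L/(G·J) = 114.0 × 2.35 / (40.2×10⁹ × 7.420×10^-6) = 8.982×10^-4 rad.

0.0515°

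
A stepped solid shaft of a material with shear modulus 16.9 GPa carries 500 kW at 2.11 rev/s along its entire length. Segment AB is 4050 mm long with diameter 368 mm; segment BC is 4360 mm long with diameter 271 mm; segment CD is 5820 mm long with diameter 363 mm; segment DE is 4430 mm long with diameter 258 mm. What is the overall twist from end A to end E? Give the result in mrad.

53.7 mrad

ω = 2π·2.11 = 13.26 rad/s, so T = P/ω = 500×10³ / 13.26 = 37710 N·m.
J_AB = π(0.368)⁴/32 = 1.80×10^-3 m⁴; J_BC = π(0.271)⁴/32 = 5.30×10^-4 m⁴; J_CD = π(0.363)⁴/32 = 1.70×10^-3 m⁴; J_DE = π(0.258)⁴/32 = 4.35×10^-4 m⁴.
θ = (T/G)·Σ L_i/J_i = (37710/16.9×10⁹)·(4.05/1.80×10^-3 + 4.36/5.30×10^-4 + 5.82/1.70×10^-3 + 4.43/4.35×10^-4) = 0.05374 rad.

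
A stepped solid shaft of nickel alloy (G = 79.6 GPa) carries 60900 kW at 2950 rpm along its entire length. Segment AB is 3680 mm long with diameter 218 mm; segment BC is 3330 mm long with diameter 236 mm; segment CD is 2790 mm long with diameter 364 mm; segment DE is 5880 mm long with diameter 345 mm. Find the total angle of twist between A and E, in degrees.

4.74°

ω = 2π·2950/60 = 308.9 rad/s, so T = P/ω = 60900×10³ / 308.9 = 197100 N·m.
J_AB = π(0.218)⁴/32 = 2.22×10^-4 m⁴; J_BC = π(0.236)⁴/32 = 3.05×10^-4 m⁴; J_CD = π(0.364)⁴/32 = 1.72×10^-3 m⁴; J_DE = π(0.345)⁴/32 = 1.39×10^-3 m⁴.
θ = (T/G)·Σ L_i/J_i = (197100/79.6×10⁹)·(3.68/2.22×10^-4 + 3.33/3.05×10^-4 + 2.79/1.72×10^-3 + 5.88/1.39×10^-3) = 0.08266 rad.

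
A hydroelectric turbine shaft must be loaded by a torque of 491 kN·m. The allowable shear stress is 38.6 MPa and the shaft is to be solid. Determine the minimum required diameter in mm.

402 mm

For a solid shaft τ_max = 16T/(πd³), so d = (16T/(π τ_allow))^(1/3) = (16·491000/(π·3.86×10^7))^(1/3) = 0.4016 m.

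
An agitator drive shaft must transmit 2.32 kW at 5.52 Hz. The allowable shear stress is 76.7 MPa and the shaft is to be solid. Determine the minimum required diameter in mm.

16.4 mm

ω = 2π·5.52 = 34.68 rad/s, so T = P/ω = 2.32×10³ / 34.68 = 66.89 N·m.
For a solid shaft τ_max = 16T/(πd³), so d = (16T/(π τ_allow))^(1/3) = (16·66.89/(π·7.67×10^7))^(1/3) = 0.01644 m.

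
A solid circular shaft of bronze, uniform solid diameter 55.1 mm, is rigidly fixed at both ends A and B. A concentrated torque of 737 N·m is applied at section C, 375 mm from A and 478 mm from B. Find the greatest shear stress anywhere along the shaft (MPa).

With uniform GJ and both ends fixed, compatibility θ_AC = θ_CB gives T_A·a = T_B·b, together with T_A + T_B = T₀.
T_A = T₀·b/(a+b) = 737.0·478/853.0 = 413.0 N·m; T_B = 324.0 N·m.
τ in each portion: τ_AC = 1.26×10^7 Pa, τ_CB = 9.86×10^6 Pa; maximum is in AC.
τ_max = T_AC·r/J = 413.0·0.0276/9.05×10^-7 = 1.257×10^7 Pa.

12.6 MPa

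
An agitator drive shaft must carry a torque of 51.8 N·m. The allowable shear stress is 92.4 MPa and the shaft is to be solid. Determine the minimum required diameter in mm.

For a solid shaft τ_max = 16T/(πd³), so d = (16T/(π τ_allow))^(1/3) = (16·51.80/(π·9.24×10^7))^(1/3) = 0.01419 m.

14.2 mm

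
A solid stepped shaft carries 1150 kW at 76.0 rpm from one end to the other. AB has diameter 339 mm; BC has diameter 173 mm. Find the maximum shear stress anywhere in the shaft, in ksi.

20.6 ksi

ω = 2π·76.0/60 = 7.959 rad/s, so T = P/ω = 1150×10³ / 7.959 = 144500 N·m.
Under the same torque, τ_max = 16T/(πd³) is largest where d is smallest — segment BC (d = 173 mm).
τ_max = 16·144500/(π·(0.173)³) = 1.421×10^8 Pa.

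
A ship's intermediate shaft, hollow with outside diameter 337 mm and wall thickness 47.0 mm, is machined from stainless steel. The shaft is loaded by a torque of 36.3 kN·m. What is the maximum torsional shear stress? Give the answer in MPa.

J = π(d_o⁴ − d_i⁴)/32 = π(0.337⁴ − 0.243⁴)/32 = 9.239×10^-4 m⁴.
τ_max = T·r/J = 36300 × 0.169 / 9.239×10^-4 = 6.620×10^6 Pa.

6.62 MPa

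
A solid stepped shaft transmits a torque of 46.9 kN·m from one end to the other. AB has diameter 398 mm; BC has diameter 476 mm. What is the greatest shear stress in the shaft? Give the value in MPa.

Under the same torque, τ_max = 16T/(πd³) is largest where d is smallest — segment AB (d = 398 mm).
τ_max = 16·46900/(π·(0.398)³) = 3.789×10^6 Pa.

3.79 MPa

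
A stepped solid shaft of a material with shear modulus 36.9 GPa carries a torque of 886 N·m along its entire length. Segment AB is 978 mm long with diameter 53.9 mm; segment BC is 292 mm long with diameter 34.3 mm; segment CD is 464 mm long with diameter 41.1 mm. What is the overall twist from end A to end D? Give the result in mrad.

J_AB = π(0.0539)⁴/32 = 8.29×10^-7 m⁴; J_BC = π(0.0343)⁴/32 = 1.36×10^-7 m⁴; J_CD = π(0.0411)⁴/32 = 2.80×10^-7 m⁴.
θ = (T/G)·Σ L_i/J_i = (886.0/36.9×10⁹)·(0.978/8.29×10^-7 + 0.292/1.36×10^-7 + 0.464/2.80×10^-7) = 0.1197 rad.

120 mrad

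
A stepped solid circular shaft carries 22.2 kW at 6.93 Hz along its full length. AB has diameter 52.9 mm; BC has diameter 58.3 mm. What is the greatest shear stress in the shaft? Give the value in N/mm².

17.5 N/mm²

ω = 2π·6.93 = 43.54 rad/s, so T = P/ω = 22.2×10³ / 43.54 = 509.8 N·m.
Under the same torque, τ_max = 16T/(πd³) is largest where d is smallest — segment AB (d = 52.9 mm).
τ_max = 16·509.8/(π·(0.0529)³) = 1.754×10^7 Pa.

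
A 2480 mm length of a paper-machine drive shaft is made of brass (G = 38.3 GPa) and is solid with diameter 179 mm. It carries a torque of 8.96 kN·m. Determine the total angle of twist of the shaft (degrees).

0.330°

J = πd⁴/32 = π(0.179)⁴/32 = 1.008×10^-4 m⁴.
θ = T·L/(G·J) = 8960 × 2.48 / (38.3×10⁹ × 1.008×10^-4) = 5.756×10^-3 rad.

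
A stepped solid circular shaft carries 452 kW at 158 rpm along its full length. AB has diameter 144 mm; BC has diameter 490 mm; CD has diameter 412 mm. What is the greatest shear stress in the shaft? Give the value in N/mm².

ω = 2π·158/60 = 16.55 rad/s, so T = P/ω = 452×10³ / 16.55 = 27320 N·m.
Under the same torque, τ_max = 16T/(πd³) is largest where d is smallest — segment AB (d = 144 mm).
τ_max = 16·27320/(π·(0.144)³) = 4.659×10^7 Pa.

46.6 N/mm²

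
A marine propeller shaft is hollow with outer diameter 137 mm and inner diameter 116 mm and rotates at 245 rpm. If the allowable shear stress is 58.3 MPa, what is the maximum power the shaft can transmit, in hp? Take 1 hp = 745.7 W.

J = π(d_o⁴ − d_i⁴)/32 = π(0.137⁴ − 0.116⁴)/32 = 1.681×10^-5 m⁴.
T_max = τ_allow·J/r = 5.83×10^7 × 1.681×10^-5 / 0.0685 = 14310 N·m.
ω = 2π·245/60 = 25.66 rad/s, so P_max = T_max·ω = 3.670×10^5 W.

492 hp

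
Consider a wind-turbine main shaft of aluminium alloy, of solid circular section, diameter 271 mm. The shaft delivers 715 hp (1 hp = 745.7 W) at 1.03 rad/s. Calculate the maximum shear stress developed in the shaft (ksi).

19.2 ksi

ω = 1.03 rad/s, so T = P/ω = 715×745.7 / 1.030 = 517600 N·m.
J = πd⁴/32 = π(0.271)⁴/32 = 5.295×10^-4 m⁴.
τ_max = T·r/J = 517600 × 0.136 / 5.295×10^-4 = 1.325×10^8 Pa.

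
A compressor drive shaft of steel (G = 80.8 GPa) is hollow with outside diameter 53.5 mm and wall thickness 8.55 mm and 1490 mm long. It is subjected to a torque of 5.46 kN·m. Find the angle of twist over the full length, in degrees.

J = π(d_o⁴ − d_i⁴)/32 = π(0.0535⁴ − 0.0364⁴)/32 = 6.319×10^-7 m⁴.
θ = T·L/(G·J) = 5460 × 1.49 / (80.8×10⁹ × 6.319×10^-7) = 0.1593 rad.

9.13°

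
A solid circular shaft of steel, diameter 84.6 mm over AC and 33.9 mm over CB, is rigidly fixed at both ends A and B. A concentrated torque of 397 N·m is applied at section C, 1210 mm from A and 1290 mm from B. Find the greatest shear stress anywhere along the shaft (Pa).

Compatibility: T_A·a/J_AC = T_B·b/J_CB with T_A + T_B = T₀.
J_AC = 5.03×10^-6 m⁴, J_CB = 1.30×10^-7 m⁴, so T_A = T₀·(J_AC/a)/((J_AC/a)+(J_CB/b)) = 387.6 N·m, T_B = 9.374 N·m.
τ in each portion: τ_AC = 3.26×10^6 Pa, τ_CB = 1.23×10^6 Pa; maximum is in AC.
τ_max = T_AC·r/J = 387.6·0.0423/5.03×10^-6 = 3.260×10^6 Pa.

3.26e6 Pa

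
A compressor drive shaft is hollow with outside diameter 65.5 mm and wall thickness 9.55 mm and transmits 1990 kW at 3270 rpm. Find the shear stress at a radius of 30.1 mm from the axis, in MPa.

ω = 2π·3270/60 = 342.4 rad/s, so T = P/ω = 1990×10³ / 342.4 = 5811 N·m.
J = π(d_o⁴ − d_i⁴)/32 = π(0.0655⁴ − 0.0464⁴)/32 = 1.352×10^-6 m⁴.
Shear stress varies linearly with radius: τ = T·r/J = 5811 × 0.0301 / 1.352×10^-6 = 1.294×10^8 Pa.

129 MPa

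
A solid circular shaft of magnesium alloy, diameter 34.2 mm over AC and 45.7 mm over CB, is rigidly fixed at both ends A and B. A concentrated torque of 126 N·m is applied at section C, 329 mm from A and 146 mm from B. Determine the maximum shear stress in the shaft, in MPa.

Compatibility: T_A·a/J_AC = T_B·b/J_CB with T_A + T_B = T₀.
J_AC = 1.34×10^-7 m⁴, J_CB = 4.28×10^-7 m⁴, so T_A = T₀·(J_AC/a)/((J_AC/a)+(J_CB/b)) = 15.39 N·m, T_B = 110.6 N·m.
τ in each portion: τ_AC = 1.96×10^6 Pa, τ_CB = 5.90×10^6 Pa; maximum is in CB.
τ_max = T_CB·r/J = 110.6·0.0229/4.28×10^-7 = 5.902×10^6 Pa.

5.90 MPa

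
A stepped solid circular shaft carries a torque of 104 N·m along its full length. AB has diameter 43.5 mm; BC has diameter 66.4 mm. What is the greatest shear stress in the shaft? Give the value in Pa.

6.43e6 Pa

Under the same torque, τ_max = 16T/(πd³) is largest where d is smallest — segment AB (d = 43.5 mm).
τ_max = 16·104.0/(π·(0.0435)³) = 6.435×10^6 Pa.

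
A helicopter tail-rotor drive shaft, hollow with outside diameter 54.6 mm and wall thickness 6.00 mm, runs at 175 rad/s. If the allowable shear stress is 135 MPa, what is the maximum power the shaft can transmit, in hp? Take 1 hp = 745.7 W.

J = π(d_o⁴ − d_i⁴)/32 = π(0.0546⁴ − 0.0426⁴)/32 = 5.492×10^-7 m⁴.
T_max = τ_allow·J/r = 1.35×10^8 × 5.492×10^-7 / 0.0273 = 2716 N·m.
ω = 175 rad/s, so P_max = T_max·ω = 4.753×10^5 W.

637 hp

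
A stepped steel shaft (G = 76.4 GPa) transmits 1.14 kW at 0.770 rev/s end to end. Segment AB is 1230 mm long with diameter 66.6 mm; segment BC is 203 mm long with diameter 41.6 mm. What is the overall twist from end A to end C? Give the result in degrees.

ω = 2π·0.770 = 4.838 rad/s, so T = P/ω = 1.14×10³ / 4.838 = 235.6 N·m.
J_AB = π(0.0666)⁴/32 = 1.93×10^-6 m⁴; J_BC = π(0.0416)⁴/32 = 2.94×10^-7 m⁴.
θ = (T/G)·Σ L_i/J_i = (235.6/76.4×10⁹)·(1.23/1.93×10^-6 + 0.203/2.94×10^-7) = 4.093×10^-3 rad.

0.235°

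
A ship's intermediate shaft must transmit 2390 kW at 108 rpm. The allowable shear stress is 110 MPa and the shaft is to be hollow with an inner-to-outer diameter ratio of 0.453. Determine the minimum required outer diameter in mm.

217 mm

ω = 2π·108/60 = 11.31 rad/s, so T = P/ω = 2390×10³ / 11.31 = 211300 N·m.
For a hollow shaft with d_i/d_o = 0.453: τ_max = 16T/(π d_o³ (1−k⁴)), so d_o = [16T/(π τ_allow (1−k⁴))]^(1/3) = [16·211300/(π·1.10×10^8·0.9579)]^(1/3) = 0.2170 m.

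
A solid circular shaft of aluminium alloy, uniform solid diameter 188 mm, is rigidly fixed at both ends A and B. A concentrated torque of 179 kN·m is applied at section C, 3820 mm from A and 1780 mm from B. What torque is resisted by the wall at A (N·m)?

With uniform GJ and both ends fixed, compatibility θ_AC = θ_CB gives T_A·a = T_B·b, together with T_A + T_B = T₀.
T_A = T₀·b/(a+b) = 179000·1780/5600 = 56900 N·m; T_B = 122100 N·m.

56900 N·m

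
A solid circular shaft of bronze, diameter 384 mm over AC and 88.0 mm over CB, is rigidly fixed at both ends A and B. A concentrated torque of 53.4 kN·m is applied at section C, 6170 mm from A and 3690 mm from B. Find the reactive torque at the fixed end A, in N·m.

53200 N·m

Compatibility: T_A·a/J_AC = T_B·b/J_CB with T_A + T_B = T₀.
J_AC = 2.13×10^-3 m⁴, J_CB = 5.89×10^-6 m⁴, so T_A = T₀·(J_AC/a)/((J_AC/a)+(J_CB/b)) = 53150 N·m, T_B = 245.1 N·m.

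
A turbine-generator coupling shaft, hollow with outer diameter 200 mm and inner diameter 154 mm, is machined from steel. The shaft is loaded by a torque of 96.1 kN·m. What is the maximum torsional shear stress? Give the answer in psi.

13700 psi

J = π(d_o⁴ − d_i⁴)/32 = π(0.200⁴ − 0.154⁴)/32 = 1.019×10^-4 m⁴.
τ_max = T·r/J = 96100 × 0.100 / 1.019×10^-4 = 9.434×10^7 Pa.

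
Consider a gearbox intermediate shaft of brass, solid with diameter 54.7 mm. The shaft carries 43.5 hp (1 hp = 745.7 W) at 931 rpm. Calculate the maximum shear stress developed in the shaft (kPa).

ω = 2π·931/60 = 97.49 rad/s, so T = P/ω = 43.5×745.7 / 97.49 = 332.7 N·m.
J = πd⁴/32 = π(0.0547)⁴/32 = 8.789×10^-7 m⁴.
τ_max = T·r/J = 332.7 × 0.0274 / 8.789×10^-7 = 1.035×10^7 Pa.

10400 kPa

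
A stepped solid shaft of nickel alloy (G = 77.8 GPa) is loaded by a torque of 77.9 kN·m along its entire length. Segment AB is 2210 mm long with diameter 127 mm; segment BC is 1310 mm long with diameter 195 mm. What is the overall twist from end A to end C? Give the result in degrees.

5.49°

J_AB = π(0.127)⁴/32 = 2.55×10^-5 m⁴; J_BC = π(0.195)⁴/32 = 1.42×10^-4 m⁴.
θ = (T/G)·Σ L_i/J_i = (77900/77.8×10⁹)·(2.21/2.55×10^-5 + 1.31/1.42×10^-4) = 0.09588 rad.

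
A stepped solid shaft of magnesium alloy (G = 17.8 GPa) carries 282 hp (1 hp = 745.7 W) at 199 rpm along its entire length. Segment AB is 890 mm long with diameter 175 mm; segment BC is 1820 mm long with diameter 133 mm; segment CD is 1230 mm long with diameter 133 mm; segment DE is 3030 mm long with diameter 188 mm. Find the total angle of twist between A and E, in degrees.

4.34°

ω = 2π·199/60 = 20.84 rad/s, so T = P/ω = 282×745.7 / 20.84 = 10090 N·m.
J_AB = π(0.175)⁴/32 = 9.21×10^-5 m⁴; J_BC = π(0.133)⁴/32 = 3.07×10^-5 m⁴; J_CD = π(0.133)⁴/32 = 3.07×10^-5 m⁴; J_DE = π(0.188)⁴/32 = 1.23×10^-4 m⁴.
θ = (T/G)·Σ L_i/J_i = (10090/17.8×10⁹)·(0.890/9.21×10^-5 + 1.82/3.07×10^-5 + 1.23/3.07×10^-5 + 3.03/1.23×10^-4) = 0.07577 rad.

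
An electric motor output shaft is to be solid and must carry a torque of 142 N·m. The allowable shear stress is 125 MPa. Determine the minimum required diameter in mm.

18.0 mm

For a solid shaft τ_max = 16T/(πd³), so d = (16T/(π τ_allow))^(1/3) = (16·142.0/(π·1.25×10^8))^(1/3) = 0.01795 m.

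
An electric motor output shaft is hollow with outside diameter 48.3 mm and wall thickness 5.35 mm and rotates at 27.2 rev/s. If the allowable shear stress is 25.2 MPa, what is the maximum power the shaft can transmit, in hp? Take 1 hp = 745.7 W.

80.9 hp

J = π(d_o⁴ − d_i⁴)/32 = π(0.0483⁴ − 0.0376⁴)/32 = 3.381×10^-7 m⁴.
T_max = τ_allow·J/r = 2.52×10^7 × 3.381×10^-7 / 0.0241 = 352.8 N·m.
ω = 2π·27.2 = 170.9 rad/s, so P_max = T_max·ω = 6.029×10^4 W.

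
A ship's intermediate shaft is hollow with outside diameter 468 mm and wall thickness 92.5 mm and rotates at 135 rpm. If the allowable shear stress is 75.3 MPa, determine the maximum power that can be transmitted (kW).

18600 kW

J = π(d_o⁴ − d_i⁴)/32 = π(0.468⁴ − 0.283⁴)/32 = 4.080×10^-3 m⁴.
T_max = τ_allow·J/r = 7.53×10^7 × 4.080×10^-3 / 0.234 = 1.313e6 N·m.
ω = 2π·135/60 = 14.14 rad/s, so P_max = T_max·ω = 1.856×10^7 W.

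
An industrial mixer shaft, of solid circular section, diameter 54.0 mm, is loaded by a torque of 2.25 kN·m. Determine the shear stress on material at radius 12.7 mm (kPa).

J = πd⁴/32 = π(0.0540)⁴/32 = 8.348×10^-7 m⁴.
Shear stress varies linearly with radius: τ = T·r/J = 2250 × 0.0127 / 8.348×10^-7 = 3.423×10^7 Pa.

34200 kPa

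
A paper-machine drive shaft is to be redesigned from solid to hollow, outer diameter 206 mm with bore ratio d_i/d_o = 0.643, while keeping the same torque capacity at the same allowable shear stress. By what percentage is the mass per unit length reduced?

Equal τ_max and T ⇒ the solid shaft needs d_s³ = d_o³(1−k⁴), so d_s = 206·(1−0.643⁴)^(1/3) = 193.5 mm.
Area ratio A_h/A_s = d_o²(1−k²)/d_s² = (1−k²)/(1−k⁴)^(2/3) = 0.6646.
Mass saving = 1 − 0.6646 = 33.5 %.

33.5 %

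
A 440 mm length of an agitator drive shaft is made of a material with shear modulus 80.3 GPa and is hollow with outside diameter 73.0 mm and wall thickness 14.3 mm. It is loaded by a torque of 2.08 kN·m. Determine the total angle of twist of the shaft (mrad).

J = π(d_o⁴ − d_i⁴)/32 = π(0.0730⁴ − 0.0444⁴)/32 = 2.406×10^-6 m⁴.
θ = T·L/(G·J) = 2080 × 0.440 / (80.3×10⁹ × 2.406×10^-6) = 4.736×10^-3 rad.

4.74 mrad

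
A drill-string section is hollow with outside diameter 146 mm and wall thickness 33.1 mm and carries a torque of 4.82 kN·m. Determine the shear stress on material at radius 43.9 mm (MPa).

J = π(d_o⁴ − d_i⁴)/32 = π(0.146⁴ − 0.0798⁴)/32 = 4.063×10^-5 m⁴.
Shear stress varies linearly with radius: τ = T·r/J = 4820 × 0.0439 / 4.063×10^-5 = 5.208×10^6 Pa.

5.21 MPa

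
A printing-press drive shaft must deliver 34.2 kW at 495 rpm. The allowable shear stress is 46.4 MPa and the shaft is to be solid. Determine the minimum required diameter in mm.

ω = 2π·495/60 = 51.84 rad/s, so T = P/ω = 34.2×10³ / 51.84 = 659.8 N·m.
For a solid shaft τ_max = 16T/(πd³), so d = (16T/(π τ_allow))^(1/3) = (16·659.8/(π·4.64×10^7))^(1/3) = 0.04168 m.

41.7 mm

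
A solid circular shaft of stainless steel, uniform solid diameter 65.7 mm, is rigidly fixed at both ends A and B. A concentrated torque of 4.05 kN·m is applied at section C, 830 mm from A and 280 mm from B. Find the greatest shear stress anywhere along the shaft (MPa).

54.4 MPa

With uniform GJ and both ends fixed, compatibility θ_AC = θ_CB gives T_A·a = T_B·b, together with T_A + T_B = T₀.
T_A = T₀·b/(a+b) = 4050·280/1110 = 1022 N·m; T_B = 3028 N·m.
τ in each portion: τ_AC = 1.83×10^7 Pa, τ_CB = 5.44×10^7 Pa; maximum is in CB.
τ_max = T_CB·r/J = 3028·0.0329/1.83×10^-6 = 5.439×10^7 Pa.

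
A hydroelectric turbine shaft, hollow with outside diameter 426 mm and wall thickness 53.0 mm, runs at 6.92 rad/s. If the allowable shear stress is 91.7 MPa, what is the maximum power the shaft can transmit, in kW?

J = π(d_o⁴ − d_i⁴)/32 = π(0.426⁴ − 0.320⁴)/32 = 2.204×10^-3 m⁴.
T_max = τ_allow·J/r = 9.17×10^7 × 2.204×10^-3 / 0.213 = 948800 N·m.
ω = 6.92 rad/s, so P_max = T_max·ω = 6.566×10^6 W.

6570 kW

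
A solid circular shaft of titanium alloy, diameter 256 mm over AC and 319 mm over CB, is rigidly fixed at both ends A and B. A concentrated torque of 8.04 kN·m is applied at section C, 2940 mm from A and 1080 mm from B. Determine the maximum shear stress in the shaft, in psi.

Compatibility: T_A·a/J_AC = T_B·b/J_CB with T_A + T_B = T₀.
J_AC = 4.22×10^-4 m⁴, J_CB = 1.02×10^-3 m⁴, so T_A = T₀·(J_AC/a)/((J_AC/a)+(J_CB/b)) = 1063 N·m, T_B = 6977 N·m.
τ in each portion: τ_AC = 3.23×10^5 Pa, τ_CB = 1.09×10^6 Pa; maximum is in CB.
τ_max = T_CB·r/J = 6977·0.160/1.02×10^-3 = 1.095×10^6 Pa.

159 psi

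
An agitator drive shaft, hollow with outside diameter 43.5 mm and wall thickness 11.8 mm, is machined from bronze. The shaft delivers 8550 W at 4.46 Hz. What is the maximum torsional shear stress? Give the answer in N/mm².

ω = 2π·4.46 = 28.02 rad/s, so T = P/ω = 8550 / 28.02 = 305.1 N·m.
J = π(d_o⁴ − d_i⁴)/32 = π(0.0435⁴ − 0.0199⁴)/32 = 3.361×10^-7 m⁴.
τ_max = T·r/J = 305.1 × 0.0217 / 3.361×10^-7 = 1.974×10^7 Pa.

19.7 N/mm²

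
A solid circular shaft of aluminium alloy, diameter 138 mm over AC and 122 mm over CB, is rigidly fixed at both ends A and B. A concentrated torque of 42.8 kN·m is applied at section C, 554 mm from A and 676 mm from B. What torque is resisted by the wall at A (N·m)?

28500 N·m

Compatibility: T_A·a/J_AC = T_B·b/J_CB with T_A + T_B = T₀.
J_AC = 3.56×10^-5 m⁴, J_CB = 2.17×10^-5 m⁴, so T_A = T₀·(J_AC/a)/((J_AC/a)+(J_CB/b)) = 28520 N·m, T_B = 14280 N·m.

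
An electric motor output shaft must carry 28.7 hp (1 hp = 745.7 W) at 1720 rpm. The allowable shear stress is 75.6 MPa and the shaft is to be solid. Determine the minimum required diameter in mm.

20.0 mm

ω = 2π·1720/60 = 180.1 rad/s, so T = P/ω = 28.7×745.7 / 180.1 = 118.8 N·m.
For a solid shaft τ_max = 16T/(πd³), so d = (16T/(π τ_allow))^(1/3) = (16·118.8/(π·7.56×10^7))^(1/3) = 0.02000 m.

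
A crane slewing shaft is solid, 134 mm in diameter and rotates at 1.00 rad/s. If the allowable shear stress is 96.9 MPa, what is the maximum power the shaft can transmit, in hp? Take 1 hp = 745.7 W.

61.4 hp

J = πd⁴/32 = π(0.134)⁴/32 = 3.165×10^-5 m⁴.
T_max = τ_allow·J/r = 9.69×10^7 × 3.165×10^-5 / 0.0670 = 45780 N·m.
ω = 1.00 rad/s, so P_max = T_max·ω = 4.578×10^4 W.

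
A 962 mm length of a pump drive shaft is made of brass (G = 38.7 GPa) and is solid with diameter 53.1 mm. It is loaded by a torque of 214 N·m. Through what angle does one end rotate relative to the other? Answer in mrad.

6.82 mrad

J = πd⁴/32 = π(0.0531)⁴/32 = 7.805×10^-7 m⁴.
θ = T·L/(G·J) = 214.0 × 0.962 / (38.7×10⁹ × 7.805×10^-7) = 6.816×10^-3 rad.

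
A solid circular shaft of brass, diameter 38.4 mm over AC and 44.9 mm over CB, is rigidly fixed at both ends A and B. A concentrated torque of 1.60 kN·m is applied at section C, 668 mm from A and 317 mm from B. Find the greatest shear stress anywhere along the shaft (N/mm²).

71.8 N/mm²

Compatibility: T_A·a/J_AC = T_B·b/J_CB with T_A + T_B = T₀.
J_AC = 2.13×10^-7 m⁴, J_CB = 3.99×10^-7 m⁴, so T_A = T₀·(J_AC/a)/((J_AC/a)+(J_CB/b)) = 324.0 N·m, T_B = 1276 N·m.
τ in each portion: τ_AC = 2.91×10^7 Pa, τ_CB = 7.18×10^7 Pa; maximum is in CB.
τ_max = T_CB·r/J = 1276·0.0224/3.99×10^-7 = 7.180×10^7 Pa.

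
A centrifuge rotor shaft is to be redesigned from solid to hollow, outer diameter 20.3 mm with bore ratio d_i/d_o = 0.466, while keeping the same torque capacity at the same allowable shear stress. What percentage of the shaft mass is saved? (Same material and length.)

19.2 %

Equal τ_max and T ⇒ the solid shaft needs d_s³ = d_o³(1−k⁴), so d_s = 20.3·(1−0.466⁴)^(1/3) = 19.98 mm.
Area ratio A_h/A_s = d_o²(1−k²)/d_s² = (1−k²)/(1−k⁴)^(2/3) = 0.8085.
Mass saving = 1 − 0.8085 = 19.2 %.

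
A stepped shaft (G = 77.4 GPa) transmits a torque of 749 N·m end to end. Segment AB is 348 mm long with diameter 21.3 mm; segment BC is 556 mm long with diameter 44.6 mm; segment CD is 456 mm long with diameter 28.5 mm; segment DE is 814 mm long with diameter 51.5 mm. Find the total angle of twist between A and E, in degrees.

J_AB = π(0.0213)⁴/32 = 2.02×10^-8 m⁴; J_BC = π(0.0446)⁴/32 = 3.88×10^-7 m⁴; J_CD = π(0.0285)⁴/32 = 6.48×10^-8 m⁴; J_DE = π(0.0515)⁴/32 = 6.91×10^-7 m⁴.
θ = (T/G)·Σ L_i/J_i = (749.0/77.4×10⁹)·(0.348/2.02×10^-8 + 0.556/3.88×10^-7 + 0.456/6.48×10^-8 + 0.814/6.91×10^-7) = 0.2600 rad.

14.9°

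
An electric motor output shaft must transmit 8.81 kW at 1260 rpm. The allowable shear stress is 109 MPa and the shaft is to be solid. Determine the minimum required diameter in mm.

14.6 mm

ω = 2π·1260/60 = 131.9 rad/s, so T = P/ω = 8.81×10³ / 131.9 = 66.77 N·m.
For a solid shaft τ_max = 16T/(πd³), so d = (16T/(π τ_allow))^(1/3) = (16·66.77/(π·1.09×10^8))^(1/3) = 0.01461 m.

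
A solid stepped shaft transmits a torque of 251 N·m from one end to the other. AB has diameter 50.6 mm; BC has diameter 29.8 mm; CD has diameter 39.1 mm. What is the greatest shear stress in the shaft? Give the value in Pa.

Under the same torque, τ_max = 16T/(πd³) is largest where d is smallest — segment BC (d = 29.8 mm).
τ_max = 16·251.0/(π·(0.0298)³) = 4.831×10^7 Pa.

4.83e7 Pa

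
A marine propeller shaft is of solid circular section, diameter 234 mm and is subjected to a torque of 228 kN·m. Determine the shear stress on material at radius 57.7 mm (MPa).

J = πd⁴/32 = π(0.234)⁴/32 = 2.943×10^-4 m⁴.
Shear stress varies linearly with radius: τ = T·r/J = 228000 × 0.0577 / 2.943×10^-4 = 4.469×10^7 Pa.

44.7 MPa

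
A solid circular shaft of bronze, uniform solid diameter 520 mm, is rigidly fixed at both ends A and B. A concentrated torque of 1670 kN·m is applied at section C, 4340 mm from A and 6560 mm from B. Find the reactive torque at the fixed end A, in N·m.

With uniform GJ and both ends fixed, compatibility θ_AC = θ_CB gives T_A·a = T_B·b, together with T_A + T_B = T₀.
T_A = T₀·b/(a+b) = 1.670e6·6560/10900 = 1.005e6 N·m; T_B = 664900 N·m.

1.01e6 N·m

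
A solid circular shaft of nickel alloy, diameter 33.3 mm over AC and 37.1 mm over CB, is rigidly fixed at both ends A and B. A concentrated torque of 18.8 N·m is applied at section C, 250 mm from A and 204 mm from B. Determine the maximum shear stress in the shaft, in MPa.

Compatibility: T_A·a/J_AC = T_B·b/J_CB with T_A + T_B = T₀.
J_AC = 1.21×10^-7 m⁴, J_CB = 1.86×10^-7 m⁴, so T_A = T₀·(J_AC/a)/((J_AC/a)+(J_CB/b)) = 6.509 N·m, T_B = 12.29 N·m.
τ in each portion: τ_AC = 8.98×10^5 Pa, τ_CB = 1.23×10^6 Pa; maximum is in CB.
τ_max = T_CB·r/J = 12.29·0.0186/1.86×10^-7 = 1.226×10^6 Pa.

1.23 MPa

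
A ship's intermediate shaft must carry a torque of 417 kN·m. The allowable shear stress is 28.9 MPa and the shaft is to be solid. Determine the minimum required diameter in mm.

419 mm

For a solid shaft τ_max = 16T/(πd³), so d = (16T/(π τ_allow))^(1/3) = (16·417000/(π·2.89×10^7))^(1/3) = 0.4189 m.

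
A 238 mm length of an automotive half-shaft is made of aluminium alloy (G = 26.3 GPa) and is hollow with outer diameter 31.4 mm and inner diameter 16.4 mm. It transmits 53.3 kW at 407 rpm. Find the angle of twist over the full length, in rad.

ω = 2π·407/60 = 42.62 rad/s, so T = P/ω = 53.3×10³ / 42.62 = 1251 N·m.
J = π(d_o⁴ − d_i⁴)/32 = π(0.0314⁴ − 0.0164⁴)/32 = 8.834×10^-8 m⁴.
θ = T·L/(G·J) = 1251 × 0.238 / (26.3×10⁹ × 8.834×10^-8) = 0.1281 rad.

0.128 rad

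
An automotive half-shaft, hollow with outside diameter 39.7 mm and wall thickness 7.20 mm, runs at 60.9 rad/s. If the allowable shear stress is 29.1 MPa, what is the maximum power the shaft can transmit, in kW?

18.2 kW

J = π(d_o⁴ − d_i⁴)/32 = π(0.0397⁴ − 0.0253⁴)/32 = 2.036×10^-7 m⁴.
T_max = τ_allow·J/r = 2.91×10^7 × 2.036×10^-7 / 0.0199 = 298.5 N·m.
ω = 60.9 rad/s, so P_max = T_max·ω = 1.818×10^4 W.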